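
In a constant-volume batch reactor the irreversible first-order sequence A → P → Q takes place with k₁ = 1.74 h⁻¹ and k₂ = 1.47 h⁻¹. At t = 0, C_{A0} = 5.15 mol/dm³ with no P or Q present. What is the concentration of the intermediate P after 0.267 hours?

1.56 mol/dm³

Solving the coupled first-order balances gives C_P(t) = [k₁/(k₂−k₁)]·C_{A0}·(e^(−k₁t) − e^(−k₂t)).
e^(−k₁t) = e^(−1.74×0.267) = e^(−0.4646) = 0.6284; e^(−k₂t) = e^(−0.3925) = 0.6754.
C_P = 1.74×5.15/(1.47−1.74) × (0.6284−0.6754) = (-33.19)×(-0.04697) = 1.559 mol/dm³.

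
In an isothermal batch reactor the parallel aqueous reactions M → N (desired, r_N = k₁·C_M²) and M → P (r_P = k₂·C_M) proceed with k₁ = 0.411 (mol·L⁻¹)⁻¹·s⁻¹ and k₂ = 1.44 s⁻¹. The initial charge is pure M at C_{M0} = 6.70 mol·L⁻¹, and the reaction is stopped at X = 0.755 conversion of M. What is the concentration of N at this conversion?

2.66 mol·L⁻¹

C_M = C_{M0}(1−X) = 1.641 mol·L⁻¹.
Along a PFR/batch, dC_P/dC_M = −r_P/(r_N+r_P) = −k₂/(k₂+k₁·C_M).
Integrating from C_{M0} to C_M: C_P = (1.44/0.411)·ln[(1.44+0.411·6.70)/(1.44+0.411·1.64)] = 3.504·ln(4.194/2.115) = 2.399 mol·L⁻¹.
Then C_N = (C_{M0}−C_M) − C_P = 5.059 − 2.399 = 2.660 mol·L⁻¹.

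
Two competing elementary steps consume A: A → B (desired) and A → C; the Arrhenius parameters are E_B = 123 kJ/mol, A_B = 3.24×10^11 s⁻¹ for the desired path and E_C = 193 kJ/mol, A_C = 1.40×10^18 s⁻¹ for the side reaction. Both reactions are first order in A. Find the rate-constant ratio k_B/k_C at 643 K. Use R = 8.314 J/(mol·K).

With equal orders, S_{B/C} = k_B/k_C = (A_B/A_C)·exp[(E_C−E_B)/(RT)].
(E_C−E_B)/(RT) = (193−123)×10³/(8.314×643) = 70000/5346 = 13.09.
k_B/k_C = (3.24×10^11/1.40×10^18)·exp(13.09) = 2.314×10^-7 × 4.861×10^5 = 0.112.
Since E_B < E_C, lowering the temperature improves selectivity toward B.

0.112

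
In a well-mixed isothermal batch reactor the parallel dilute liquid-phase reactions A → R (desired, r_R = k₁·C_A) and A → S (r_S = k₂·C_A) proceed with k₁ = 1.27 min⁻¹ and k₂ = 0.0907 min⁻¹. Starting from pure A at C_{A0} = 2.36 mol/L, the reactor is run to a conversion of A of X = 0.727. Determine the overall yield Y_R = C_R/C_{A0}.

0.679

C_A = C_{A0}(1−X) = 0.6443 mol/L.
Both paths are first order in A, so the instantaneous fraction to R is constant: dC_R/d(−C_A) = k₁/(k₁+k₂) = 0.9333.
C_R = 0.9333·(C_{A0}−C_A) = 0.9333×1.716 = 1.60 mol/L.
Y_R = C_R/C_{A0} = 1.601/2.36 = 0.679.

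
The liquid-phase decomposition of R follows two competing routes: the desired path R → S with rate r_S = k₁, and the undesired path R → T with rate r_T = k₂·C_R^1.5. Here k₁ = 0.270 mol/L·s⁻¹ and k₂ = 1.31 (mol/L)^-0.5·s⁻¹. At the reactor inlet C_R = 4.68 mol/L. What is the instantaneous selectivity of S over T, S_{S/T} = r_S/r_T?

S_{S/T} = r_S/r_T = (k₁)/(k₂·C_R^1.5) = (k₁/k₂)·C_R^-1.5.
= (0.270) / (1.31×4.680^1.5) = 0.2700/13.26 = 0.0204.

0.0204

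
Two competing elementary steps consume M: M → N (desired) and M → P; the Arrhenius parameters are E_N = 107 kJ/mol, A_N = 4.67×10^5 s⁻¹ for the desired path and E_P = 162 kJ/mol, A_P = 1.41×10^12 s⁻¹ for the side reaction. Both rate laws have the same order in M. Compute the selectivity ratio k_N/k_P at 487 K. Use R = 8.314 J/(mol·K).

0.263

Since both paths have the same order in M, the concentration cancels and S_{N/P} = k_N/k_P = (A_N/A_P)·exp[(E_P−E_N)/(RT)].
(E_P−E_N)/(RT) = (162−107)×10³/(8.314×487) = 55000/4049 = 13.58.
k_N/k_P = (4.67×10^5/1.41×10^12)·exp(13.58) = 3.312×10^-7 × 7.932×10^5 = 0.263.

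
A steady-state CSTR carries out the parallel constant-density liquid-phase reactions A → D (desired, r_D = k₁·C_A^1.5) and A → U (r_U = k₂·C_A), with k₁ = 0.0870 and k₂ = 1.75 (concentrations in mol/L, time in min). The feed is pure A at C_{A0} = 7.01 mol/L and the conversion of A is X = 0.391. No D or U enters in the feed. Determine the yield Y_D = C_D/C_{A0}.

Exit C_A = C_{A0}(1−X) = 7.01×0.609 = 4.269 mol/L.
In a CSTR the entire volume is at exit conditions, so r_D = 0.0870×4.269^1.5 = 0.7674 and r_U = 1.75×4.269 = 7.471.
Fraction of consumed A going to D: r_D/(r_D+r_U) = 0.09315.
C_D = 0.09315·C_{A0}·X = 0.09315×7.01×0.391 = 0.255 mol/L; Y_D = C_D/C_{A0} = 0.0364.

0.0364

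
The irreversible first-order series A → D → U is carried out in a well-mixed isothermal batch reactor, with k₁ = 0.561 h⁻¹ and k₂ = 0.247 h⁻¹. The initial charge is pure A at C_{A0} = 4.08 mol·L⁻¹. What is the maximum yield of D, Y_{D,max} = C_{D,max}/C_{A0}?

0.525

Evaluating C_D at t_opt = ln(k₂/k₁)/(k₂−k₁) gives C_{D,max}/C_{A0} = (k₁/k₂)^[k₂/(k₂−k₁)].
= (0.561/0.247)^(0.247/(0.247−0.561)) = (2.271)^(-0.7866) = 0.5245.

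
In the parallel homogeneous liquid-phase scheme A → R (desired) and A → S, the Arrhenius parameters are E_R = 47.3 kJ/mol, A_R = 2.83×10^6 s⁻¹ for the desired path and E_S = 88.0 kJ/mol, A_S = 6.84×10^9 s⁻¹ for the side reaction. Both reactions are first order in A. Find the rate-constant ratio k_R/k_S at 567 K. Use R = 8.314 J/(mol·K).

With equal orders, S_{R/S} = k_R/k_S = (A_R/A_S)·exp[(E_S−E_R)/(RT)].
(E_S−E_R)/(RT) = (88.0−47.3)×10³/(8.314×567) = 40700/4714 = 8.634.
k_R/k_S = (2.83×10^6/6.84×10^9)·exp(8.634) = 4.137×10^-4 × 5618 = 2.32.

2.32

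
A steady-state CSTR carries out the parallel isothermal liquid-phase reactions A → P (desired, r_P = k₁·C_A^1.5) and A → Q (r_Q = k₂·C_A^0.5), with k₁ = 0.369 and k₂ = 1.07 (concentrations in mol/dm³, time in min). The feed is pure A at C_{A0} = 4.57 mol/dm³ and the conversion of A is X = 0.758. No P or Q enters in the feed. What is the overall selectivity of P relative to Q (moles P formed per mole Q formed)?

0.381

Exit C_A = C_{A0}(1−X) = 4.57×0.242 = 1.106 mol/dm³.
In a CSTR the entire volume is at exit conditions, so r_P = 0.369×1.106^1.5 = 0.4292 and r_Q = 1.07×1.106^0.5 = 1.125.
Overall selectivity = C_P/C_Q = r_Pτ/(r_Qτ) = r_P/r_Q = 0.381.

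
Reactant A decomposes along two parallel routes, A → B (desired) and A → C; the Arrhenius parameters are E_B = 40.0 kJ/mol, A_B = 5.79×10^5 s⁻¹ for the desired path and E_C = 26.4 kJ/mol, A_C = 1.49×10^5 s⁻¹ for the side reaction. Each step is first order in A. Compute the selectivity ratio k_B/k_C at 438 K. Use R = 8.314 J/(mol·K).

Since both paths have the same order in A, the concentration cancels and S_{B/C} = k_B/k_C = (A_B/A_C)·exp[(E_C−E_B)/(RT)].
(E_C−E_B)/(RT) = (26.4−40.0)×10³/(8.314×438) = -13600/3642 = -3.735.
k_B/k_C = (5.79×10^5/1.49×10^5)·exp(-3.735) = 3.886 × 0.02388 = 0.0928.
Since E_B > E_C, raising the temperature improves selectivity toward B.

0.0928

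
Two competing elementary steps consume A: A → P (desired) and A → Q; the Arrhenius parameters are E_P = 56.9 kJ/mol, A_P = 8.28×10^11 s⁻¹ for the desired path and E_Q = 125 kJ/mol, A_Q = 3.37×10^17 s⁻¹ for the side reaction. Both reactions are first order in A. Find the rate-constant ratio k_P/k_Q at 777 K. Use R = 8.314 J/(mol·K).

With equal orders, S_{P/Q} = k_P/k_Q = (A_P/A_Q)·exp[(E_Q−E_P)/(RT)].
(E_Q−E_P)/(RT) = (125−56.9)×10³/(8.314×777) = 68100/6460 = 10.54.
k_P/k_Q = (8.28×10^11/3.37×10^17)·exp(10.54) = 2.457×10^-6 × 37867 = 0.0930.

0.0930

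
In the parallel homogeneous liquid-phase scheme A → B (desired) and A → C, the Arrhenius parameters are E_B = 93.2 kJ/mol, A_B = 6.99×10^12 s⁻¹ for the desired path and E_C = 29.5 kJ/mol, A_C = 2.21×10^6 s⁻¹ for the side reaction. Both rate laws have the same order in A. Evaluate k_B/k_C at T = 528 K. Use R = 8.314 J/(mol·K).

Since both paths have the same order in A, the concentration cancels and S_{B/C} = k_B/k_C = (A_B/A_C)·exp[(E_C−E_B)/(RT)].
(E_C−E_B)/(RT) = (29.5−93.2)×10³/(8.314×528) = -63700/4390 = -14.51.
k_B/k_C = (6.99×10^12/2.21×10^6)·exp(-14.51) = 3.163×10^6 × 4.989×10^-7 = 1.58.
Since E_B > E_C, raising the temperature improves selectivity toward B.

1.58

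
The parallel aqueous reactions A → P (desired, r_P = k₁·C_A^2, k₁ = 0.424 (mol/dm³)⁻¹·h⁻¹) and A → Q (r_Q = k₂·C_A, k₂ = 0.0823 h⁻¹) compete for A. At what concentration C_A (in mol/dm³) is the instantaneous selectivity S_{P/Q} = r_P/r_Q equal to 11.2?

2.17 mol/dm³

S_{P/Q} = (k₁/k₂)·C_A ⇒ C_A = S·k₂/k₁.
= 11.2×0.0823/0.424 = 2.17 mol/dm³.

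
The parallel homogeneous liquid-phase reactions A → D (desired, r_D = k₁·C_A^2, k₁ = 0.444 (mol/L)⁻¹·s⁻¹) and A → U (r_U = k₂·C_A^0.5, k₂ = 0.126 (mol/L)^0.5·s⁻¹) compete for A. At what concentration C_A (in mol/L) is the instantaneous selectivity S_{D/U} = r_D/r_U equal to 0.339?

S_{D/U} = (k₁/k₂)·C_A^1.5 ⇒ C_A = (S·k₂/k₁)^(1/1.5).
= (0.339×0.126/0.444)^(0.6667) = (0.09620)^(0.6667) = 0.210 mol/L.

0.210 mol/L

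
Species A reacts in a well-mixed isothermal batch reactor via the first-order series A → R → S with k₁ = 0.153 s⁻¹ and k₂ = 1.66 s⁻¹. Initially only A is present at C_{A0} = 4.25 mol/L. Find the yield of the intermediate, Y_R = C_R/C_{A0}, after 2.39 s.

Solving the coupled first-order balances gives C_R(t) = [k₁/(k₂−k₁)]·C_{A0}·(e^(−k₁t) − e^(−k₂t)).
e^(−k₁t) = e^(−0.153×2.39) = e^(−0.3657) = 0.6937; e^(−k₂t) = e^(−3.967) = 0.01892.
C_R = 0.153×4.25/(1.66−0.153) × (0.6937−0.01892) = 0.4315×0.6748 = 0.2912 mol/L.
Y_R = C_R/C_{A0} = 0.2912/4.25 = 0.0685.

0.0685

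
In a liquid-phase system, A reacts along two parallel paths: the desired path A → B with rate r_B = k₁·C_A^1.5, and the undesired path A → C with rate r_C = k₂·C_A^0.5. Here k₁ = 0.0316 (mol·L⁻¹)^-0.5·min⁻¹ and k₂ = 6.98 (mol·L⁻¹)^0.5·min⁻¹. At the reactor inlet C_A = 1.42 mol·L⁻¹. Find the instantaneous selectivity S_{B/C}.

0.00643

S_{B/C} = r_B/r_C = (k₁·C_A^1.5)/(k₂·C_A^0.5) = (k₁/k₂)·C_A.
= (0.0316×1.420^1.5) / (6.98×1.420^0.5) = 0.05347/8.318 = 0.00643.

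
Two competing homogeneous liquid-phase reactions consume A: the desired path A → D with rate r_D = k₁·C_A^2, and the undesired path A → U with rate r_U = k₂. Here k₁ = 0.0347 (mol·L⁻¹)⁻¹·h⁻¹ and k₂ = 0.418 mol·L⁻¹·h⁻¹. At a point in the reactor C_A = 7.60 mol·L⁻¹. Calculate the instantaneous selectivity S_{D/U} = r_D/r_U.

S_{D/U} = r_D/r_U = (k₁·C_A^2)/(k₂) = (k₁/k₂)·C_A^2.
= (0.0347×7.600^2) / (0.418) = 2.004/0.4180 = 4.79.
Since the desired path is higher order in A, keeping C_A high (PFR or concentrated feed) favours D.

4.79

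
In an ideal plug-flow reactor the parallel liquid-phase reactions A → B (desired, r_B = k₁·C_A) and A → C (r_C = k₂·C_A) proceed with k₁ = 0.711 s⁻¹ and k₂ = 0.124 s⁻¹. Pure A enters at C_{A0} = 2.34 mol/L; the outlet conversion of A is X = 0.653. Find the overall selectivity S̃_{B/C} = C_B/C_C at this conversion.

C_A = C_{A0}(1−X) = 0.8120 mol/L.
Both paths are first order in A, so the instantaneous fraction to B is constant: dC_B/d(−C_A) = k₁/(k₁+k₂) = 0.8515.
C_B = 0.8515·(C_{A0}−C_A) = 0.8515×1.528 = 1.30 mol/L.
C_C = (C_{A0}−C_A)−C_B = 0.2269 mol/L; S̃_{B/C} = 1.301/0.2269 = 5.73.

5.73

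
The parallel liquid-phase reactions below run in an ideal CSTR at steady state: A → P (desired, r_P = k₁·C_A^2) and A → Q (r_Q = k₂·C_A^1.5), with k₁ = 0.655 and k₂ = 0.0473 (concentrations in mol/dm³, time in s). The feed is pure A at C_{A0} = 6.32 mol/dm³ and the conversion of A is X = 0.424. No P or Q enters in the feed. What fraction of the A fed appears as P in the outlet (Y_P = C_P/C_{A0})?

Exit C_A = C_{A0}(1−X) = 6.32×0.576 = 3.640 mol/dm³.
A CSTR operates uniformly at the exit composition, giving r_P = 8.680 and r_Q = 0.3285 (each k·C_A^n at C_A = 3.640).
Fraction of consumed A going to P: r_P/(r_P+r_Q) = 0.9635.
C_P = 0.9635·C_{A0}·X = 0.9635×6.32×0.424 = 2.58 mol/dm³; Y_P = C_P/C_{A0} = 0.409.

0.409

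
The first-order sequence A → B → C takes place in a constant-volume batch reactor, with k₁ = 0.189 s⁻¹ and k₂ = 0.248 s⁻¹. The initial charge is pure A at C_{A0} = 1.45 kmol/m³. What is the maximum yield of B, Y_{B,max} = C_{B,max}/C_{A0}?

At the optimum, C_{B,max}/C_{A0} = (k₁/k₂)^[k₂/(k₂−k₁)].
= (0.189/0.248)^(0.248/(0.248−0.189)) = (0.7621)^(4.203) = 0.3192.

0.319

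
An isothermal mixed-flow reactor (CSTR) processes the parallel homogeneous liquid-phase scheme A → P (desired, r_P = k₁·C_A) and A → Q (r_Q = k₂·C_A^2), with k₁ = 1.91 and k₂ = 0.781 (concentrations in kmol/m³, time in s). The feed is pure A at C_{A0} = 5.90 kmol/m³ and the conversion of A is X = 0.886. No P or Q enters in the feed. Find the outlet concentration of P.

Exit C_A = C_{A0}(1−X) = 5.90×0.114 = 0.6726 kmol/m³.
Rates in a CSTR are evaluated at the outlet concentration: r_P = 1.91×0.6726 = 1.285, r_Q = 0.781×0.6726^2 = 0.3533.
Fraction of consumed A going to P: r_P/(r_P+r_Q) = 0.7843.
C_P = 0.7843·C_{A0}·X = 0.7843×5.90×0.886 = 4.10 kmol/m³.

4.10 kmol/m³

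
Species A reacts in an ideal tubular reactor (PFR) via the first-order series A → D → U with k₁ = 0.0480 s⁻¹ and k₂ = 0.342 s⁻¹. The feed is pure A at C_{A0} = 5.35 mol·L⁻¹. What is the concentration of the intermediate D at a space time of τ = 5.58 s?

For first-order series with pure A initially, C_D(τ) = k₁C_{A0}/(k₂−k₁)·(e^(−k₁τ) − e^(−k₂τ)).
e^(−k₁τ) = e^(−0.0480×5.58) = e^(−0.2678) = 0.7650; e^(−k₂τ) = e^(−1.908) = 0.1483.
C_D = 0.0480×5.35/(0.342−0.0480) × (0.7650−0.1483) = 0.8735×0.6167 = 0.5387 mol·L⁻¹.

0.539 mol·L⁻¹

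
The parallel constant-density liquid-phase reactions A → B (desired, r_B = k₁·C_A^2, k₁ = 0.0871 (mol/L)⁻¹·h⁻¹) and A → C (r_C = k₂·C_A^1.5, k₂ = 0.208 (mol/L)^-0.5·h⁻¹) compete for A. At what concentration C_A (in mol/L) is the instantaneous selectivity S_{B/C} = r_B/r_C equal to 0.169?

0.163 mol/L

S_{B/C} = (k₁/k₂)·C_A^0.5 ⇒ C_A = (S·k₂/k₁)^(2).
= (0.169×0.208/0.0871)^(2) = (0.4036)^(2) = 0.163 mol/L.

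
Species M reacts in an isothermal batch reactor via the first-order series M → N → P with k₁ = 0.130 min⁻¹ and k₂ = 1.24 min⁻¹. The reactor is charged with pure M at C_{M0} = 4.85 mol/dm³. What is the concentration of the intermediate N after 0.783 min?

0.298 mol/dm³

For first-order series with pure M initially, C_N(t) = k₁C_{M0}/(k₂−k₁)·(e^(−k₁t) − e^(−k₂t)).
e^(−k₁t) = e^(−0.130×0.783) = e^(−0.1018) = 0.9032; e^(−k₂t) = e^(−0.9709) = 0.3787.
C_N = 0.130×4.85/(1.24−0.130) × (0.9032−0.3787) = 0.5680×0.5245 = 0.2979 mol/dm³.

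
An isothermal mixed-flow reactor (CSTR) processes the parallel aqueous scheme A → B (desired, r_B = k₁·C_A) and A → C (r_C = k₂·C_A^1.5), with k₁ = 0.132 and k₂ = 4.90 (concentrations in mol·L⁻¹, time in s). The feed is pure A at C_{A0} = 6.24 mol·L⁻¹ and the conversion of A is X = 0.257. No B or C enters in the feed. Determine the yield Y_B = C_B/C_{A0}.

Exit C_A = C_{A0}(1−X) = 6.24×0.743 = 4.636 mol·L⁻¹.
In a CSTR the entire volume is at exit conditions, so r_B = 0.132×4.636 = 0.6120 and r_C = 4.90×4.636^1.5 = 48.92.
Fraction of consumed A going to B: r_B/(r_B+r_C) = 0.01236.
C_B = 0.01236·C_{A0}·X = 0.01236×6.24×0.257 = 0.0198 mol·L⁻¹; Y_B = C_B/C_{A0} = 0.00318.

0.00318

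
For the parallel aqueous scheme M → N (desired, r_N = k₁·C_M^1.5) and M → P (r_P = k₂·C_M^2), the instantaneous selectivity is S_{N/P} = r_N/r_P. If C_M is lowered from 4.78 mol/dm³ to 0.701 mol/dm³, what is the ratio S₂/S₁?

S_{N/P} = (k₁/k₂)·C_M^-0.5, so S₂/S₁ = (C_{M,2}/C_{M,1})^-0.5.
= (0.701/4.78)^(-0.5) = (0.1467)^(-0.5) = 2.61.
Selectivity toward N rises as C_M falls — low-concentration operation is favoured.

2.61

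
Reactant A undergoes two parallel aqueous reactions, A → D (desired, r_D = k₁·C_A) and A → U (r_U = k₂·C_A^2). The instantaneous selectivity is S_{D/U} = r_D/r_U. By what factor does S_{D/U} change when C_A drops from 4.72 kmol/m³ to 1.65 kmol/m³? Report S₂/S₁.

2.86

S_{D/U} = (k₁/k₂)·C_A⁻¹, so S₂/S₁ = (C_{A,2}/C_{A,1})⁻¹.
= 4.72/1.65 = 2.86.
Selectivity toward D rises as C_A falls — low-concentration operation is favoured.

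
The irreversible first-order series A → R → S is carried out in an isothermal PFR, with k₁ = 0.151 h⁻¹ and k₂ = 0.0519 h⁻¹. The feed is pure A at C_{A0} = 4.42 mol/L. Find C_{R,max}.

At the optimum, C_{R,max}/C_{A0} = (k₁/k₂)^[k₂/(k₂−k₁)].
= (0.151/0.0519)^(0.0519/(0.0519−0.151)) = (2.909)^(-0.5237) = 0.5716.
C_{R,max} = 0.5716×4.42 = 2.53 mol/L.

2.53 mol/L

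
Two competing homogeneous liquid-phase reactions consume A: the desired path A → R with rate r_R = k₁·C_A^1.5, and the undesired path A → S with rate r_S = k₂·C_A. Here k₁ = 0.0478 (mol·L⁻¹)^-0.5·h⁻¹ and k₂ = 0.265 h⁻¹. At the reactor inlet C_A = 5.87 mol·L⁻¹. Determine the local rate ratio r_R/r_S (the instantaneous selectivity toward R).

0.437

S_{R/S} = r_R/r_S = (k₁·C_A^1.5)/(k₂·C_A) = (k₁/k₂)·C_A^0.5.
= (0.0478×5.870^1.5) / (0.265×5.870) = 0.6798/1.556 = 0.437.
Since the desired path is higher order in A, keeping C_A high (PFR or concentrated feed) favours R.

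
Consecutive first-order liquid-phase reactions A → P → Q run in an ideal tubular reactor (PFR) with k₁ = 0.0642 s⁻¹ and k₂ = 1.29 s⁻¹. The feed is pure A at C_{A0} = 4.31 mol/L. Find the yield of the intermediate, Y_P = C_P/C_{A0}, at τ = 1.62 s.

0.0407

Solving the coupled first-order balances gives C_P(τ) = [k₁/(k₂−k₁)]·C_{A0}·(e^(−k₁τ) − e^(−k₂τ)).
e^(−k₁τ) = e^(−0.0642×1.62) = e^(−0.1040) = 0.9012; e^(−k₂τ) = e^(−2.090) = 0.1237.
C_P = 0.0642×4.31/(1.29−0.0642) × (0.9012−0.1237) = 0.2257×0.7775 = 0.1755 mol/L.
Y_P = C_P/C_{A0} = 0.1755/4.31 = 0.0407.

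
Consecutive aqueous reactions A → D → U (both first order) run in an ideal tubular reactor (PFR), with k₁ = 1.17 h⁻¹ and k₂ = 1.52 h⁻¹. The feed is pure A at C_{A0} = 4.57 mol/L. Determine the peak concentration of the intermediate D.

For a first-order series the maximum intermediate yield is C_{D,max}/C_{A0} = (k₁/k₂)^[k₂/(k₂−k₁)].
= (1.17/1.52)^(1.52/(1.52−1.17)) = (0.7697)^(4.343) = 0.3209.
C_{D,max} = 0.3209×4.57 = 1.47 mol/L.

1.47 mol/L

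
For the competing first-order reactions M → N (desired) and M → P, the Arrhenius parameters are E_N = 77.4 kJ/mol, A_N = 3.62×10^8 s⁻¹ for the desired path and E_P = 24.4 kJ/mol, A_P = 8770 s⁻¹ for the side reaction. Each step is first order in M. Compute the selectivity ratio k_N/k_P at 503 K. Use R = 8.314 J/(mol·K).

k_N/k_P = (A_N/A_P)·exp[−(E_N−E_P)/(RT)] = (A_N/A_P)·exp[(E_P−E_N)/(RT)].
(E_P−E_N)/(RT) = (24.4−77.4)×10³/(8.314×503) = -53000/4182 = -12.67.
k_N/k_P = (3.62×10^8/8770)·exp(-12.67) = 41277 × 3.133×10^-6 = 0.129.

0.129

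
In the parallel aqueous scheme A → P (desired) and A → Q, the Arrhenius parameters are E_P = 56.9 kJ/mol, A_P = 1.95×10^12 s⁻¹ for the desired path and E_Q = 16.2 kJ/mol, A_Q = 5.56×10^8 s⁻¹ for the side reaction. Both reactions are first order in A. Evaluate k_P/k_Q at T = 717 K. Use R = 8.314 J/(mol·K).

Since both paths have the same order in A, the concentration cancels and S_{P/Q} = k_P/k_Q = (A_P/A_Q)·exp[(E_Q−E_P)/(RT)].
(E_Q−E_P)/(RT) = (16.2−56.9)×10³/(8.314×717) = -40700/5961 = -6.828.
k_P/k_Q = (1.95×10^12/5.56×10^8)·exp(-6.828) = 3507 × 0.001084 = 3.80.
Since E_P > E_Q, raising the temperature improves selectivity toward P.

3.80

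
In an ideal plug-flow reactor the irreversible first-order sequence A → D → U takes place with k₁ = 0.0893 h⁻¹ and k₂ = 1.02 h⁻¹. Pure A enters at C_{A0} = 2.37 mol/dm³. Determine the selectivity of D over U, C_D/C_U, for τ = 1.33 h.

1.17

For first-order series with pure A initially, C_D(τ) = k₁C_{A0}/(k₂−k₁)·(e^(−k₁τ) − e^(−k₂τ)).
e^(−k₁τ) = e^(−0.0893×1.33) = e^(−0.1188) = 0.8880; e^(−k₂τ) = e^(−1.357) = 0.2575.
C_D = 0.0893×2.37/(1.02−0.0893) × (0.8880−0.2575) = 0.2274×0.6305 = 0.1434 mol/dm³.
C_A = C_{A0}e^(−k₁τ) = 2.105 mol/dm³, so C_U = C_{A0}−C_A−C_D = 0.1220 mol/dm³; C_D/C_U = 1.17.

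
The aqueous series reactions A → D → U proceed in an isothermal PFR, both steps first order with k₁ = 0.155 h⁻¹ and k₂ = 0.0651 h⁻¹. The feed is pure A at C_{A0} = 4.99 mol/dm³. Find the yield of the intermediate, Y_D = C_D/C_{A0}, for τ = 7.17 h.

0.514

Solving the coupled first-order balances gives C_D(τ) = [k₁/(k₂−k₁)]·C_{A0}·(e^(−k₁τ) − e^(−k₂τ)).
e^(−k₁τ) = e^(−0.155×7.17) = e^(−1.111) = 0.3291; e^(−k₂τ) = e^(−0.4668) = 0.6270.
C_D = 0.155×4.99/(0.0651−0.155) × (0.3291−0.6270) = (-8.603)×(-0.2979) = 2.563 mol/dm³.
Y_D = C_D/C_{A0} = 2.563/4.99 = 0.514.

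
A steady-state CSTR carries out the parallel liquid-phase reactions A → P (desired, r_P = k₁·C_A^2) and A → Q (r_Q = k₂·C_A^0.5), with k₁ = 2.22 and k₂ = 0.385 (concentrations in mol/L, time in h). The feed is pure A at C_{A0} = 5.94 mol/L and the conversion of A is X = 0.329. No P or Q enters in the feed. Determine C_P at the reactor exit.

1.91 mol/L

Exit C_A = C_{A0}(1−X) = 5.94×0.671 = 3.986 mol/L.
Rates in a CSTR are evaluated at the outlet concentration: r_P = 2.22×3.986^2 = 35.27, r_Q = 0.385×3.986^0.5 = 0.7686.
Fraction of consumed A going to P: r_P/(r_P+r_Q) = 0.9787.
C_P = 0.9787·C_{A0}·X = 0.9787×5.94×0.329 = 1.91 mol/L.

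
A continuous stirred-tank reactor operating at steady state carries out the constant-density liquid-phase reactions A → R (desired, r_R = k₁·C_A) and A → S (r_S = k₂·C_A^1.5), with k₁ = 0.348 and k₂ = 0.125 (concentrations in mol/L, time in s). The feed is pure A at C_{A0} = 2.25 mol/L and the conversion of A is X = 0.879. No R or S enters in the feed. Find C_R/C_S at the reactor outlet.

Exit C_A = C_{A0}(1−X) = 2.25×0.121 = 0.2722 mol/L.
Rates in a CSTR are evaluated at the outlet concentration: r_R = 0.348×0.2722 = 0.09474, r_S = 0.125×0.2722^1.5 = 0.01776.
Overall selectivity = C_R/C_S = r_Rτ/(r_Sτ) = r_R/r_S = 5.34.

5.34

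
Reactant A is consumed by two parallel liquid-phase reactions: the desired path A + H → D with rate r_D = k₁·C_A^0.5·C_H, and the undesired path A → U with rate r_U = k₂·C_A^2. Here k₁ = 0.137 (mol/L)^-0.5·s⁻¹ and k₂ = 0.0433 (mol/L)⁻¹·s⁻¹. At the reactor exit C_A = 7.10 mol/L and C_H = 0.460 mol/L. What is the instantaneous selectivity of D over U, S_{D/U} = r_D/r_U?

S_{D/U} = r_D/r_U = (k₁·C_A^0.5·C_H)/(k₂·C_A^2) = (k₁/k₂)·C_A^-1.5·C_H.
= (0.137×7.100^0.5×0.4600) / (0.0433×7.100^2) = 0.1679/2.183 = 0.0769.
The undesired path is higher order in A, so low C_A (CSTR or dilute feed) favours D.

0.0769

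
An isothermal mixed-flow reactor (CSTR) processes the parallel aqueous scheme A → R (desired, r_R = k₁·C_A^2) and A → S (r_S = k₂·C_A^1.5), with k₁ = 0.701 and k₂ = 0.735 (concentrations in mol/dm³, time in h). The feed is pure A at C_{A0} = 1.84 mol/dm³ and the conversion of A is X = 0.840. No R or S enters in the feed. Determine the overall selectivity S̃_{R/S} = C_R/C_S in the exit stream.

0.517

Exit C_A = C_{A0}(1−X) = 1.84×0.160 = 0.2944 mol/dm³.
Rates in a CSTR are evaluated at the outlet concentration: r_R = 0.701×0.2944^2 = 0.06076, r_S = 0.735×0.2944^1.5 = 0.1174.
Overall selectivity = C_R/C_S = r_Rτ/(r_Sτ) = r_R/r_S = 0.517.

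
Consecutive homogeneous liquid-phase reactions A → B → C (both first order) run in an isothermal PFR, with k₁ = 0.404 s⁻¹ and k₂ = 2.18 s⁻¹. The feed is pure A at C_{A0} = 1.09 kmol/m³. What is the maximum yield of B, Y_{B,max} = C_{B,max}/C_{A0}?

For a first-order series the maximum intermediate yield is C_{B,max}/C_{A0} = (k₁/k₂)^[k₂/(k₂−k₁)].
= (0.404/2.18)^(2.18/(2.18−0.404)) = (0.1853)^(1.227) = 0.1263.

0.126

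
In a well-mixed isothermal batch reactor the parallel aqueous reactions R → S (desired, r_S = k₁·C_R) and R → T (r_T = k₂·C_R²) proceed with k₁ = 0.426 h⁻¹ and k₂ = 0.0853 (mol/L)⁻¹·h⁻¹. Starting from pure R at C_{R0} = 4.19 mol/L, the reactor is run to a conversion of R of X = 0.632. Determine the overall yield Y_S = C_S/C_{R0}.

0.405

C_R = C_{R0}(1−X) = 1.542 mol/L.
Along a PFR/batch, dC_S/dC_R = −r_S/(r_S+r_T) = −k₁/(k₁+k₂·C_R).
Integrating from C_{R0} to C_R: C_S = (0.426/0.0853)·ln[(0.426+0.0853·4.19)/(0.426+0.0853·1.54)] = 4.994·ln(0.7834/0.5575) = 1.699 mol/L.
Y_S = C_S/C_{R0} = 1.699/4.19 = 0.405.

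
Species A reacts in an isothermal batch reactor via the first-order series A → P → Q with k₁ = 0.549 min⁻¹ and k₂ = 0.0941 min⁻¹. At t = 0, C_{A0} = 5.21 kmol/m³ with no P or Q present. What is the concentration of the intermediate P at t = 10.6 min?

For first-order series with pure A initially, C_P(t) = k₁C_{A0}/(k₂−k₁)·(e^(−k₁t) − e^(−k₂t)).
e^(−k₁t) = e^(−0.549×10.6) = e^(−5.819) = 0.002969; e^(−k₂t) = e^(−0.9975) = 0.3688.
C_P = 0.549×5.21/(0.0941−0.549) × (0.002969−0.3688) = (-6.288)×(-0.3658) = 2.300 kmol/m³.

2.30 kmol/m³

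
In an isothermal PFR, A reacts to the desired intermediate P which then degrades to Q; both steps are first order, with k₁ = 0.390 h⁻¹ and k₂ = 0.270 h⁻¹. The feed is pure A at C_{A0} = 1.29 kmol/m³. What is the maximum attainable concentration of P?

0.564 kmol/m³

Evaluating C_P at τ_opt = ln(k₂/k₁)/(k₂−k₁) gives C_{P,max}/C_{A0} = (k₁/k₂)^[k₂/(k₂−k₁)].
= (0.390/0.270)^(0.270/(0.270−0.390)) = (1.444)^(-2.250) = 0.4372.
C_{P,max} = 0.4372×1.29 = 0.564 kmol/m³.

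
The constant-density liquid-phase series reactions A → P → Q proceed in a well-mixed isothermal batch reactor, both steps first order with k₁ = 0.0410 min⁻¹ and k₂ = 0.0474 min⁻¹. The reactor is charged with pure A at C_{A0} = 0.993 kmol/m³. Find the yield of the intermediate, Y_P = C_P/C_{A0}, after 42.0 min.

The intermediate concentration in a first-order A→B→C sequence is C_P = k₁C_{A0}(e^(−k₁t) − e^(−k₂t))/(k₂−k₁).
e^(−k₁t) = e^(−0.0410×42.0) = e^(−1.722) = 0.1787; e^(−k₂t) = e^(−1.991) = 0.1366.
C_P = 0.0410×0.993/(0.0474−0.0410) × (0.1787−0.1366) = 6.361×0.04212 = 0.2680 kmol/m³.
Y_P = C_P/C_{A0} = 0.2680/0.993 = 0.270.

0.270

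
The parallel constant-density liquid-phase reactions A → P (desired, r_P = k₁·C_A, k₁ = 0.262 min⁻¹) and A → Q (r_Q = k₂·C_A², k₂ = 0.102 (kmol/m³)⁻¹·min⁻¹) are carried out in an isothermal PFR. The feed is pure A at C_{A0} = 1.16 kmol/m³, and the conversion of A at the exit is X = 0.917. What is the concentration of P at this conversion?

0.863 kmol/m³

C_A = C_{A0}(1−X) = 0.09628 kmol/m³.
Along a PFR/batch, dC_P/dC_A = −r_P/(r_P+r_Q) = −k₁/(k₁+k₂·C_A).
Integrating from C_{A0} to C_A: C_P = (0.262/0.102)·ln[(0.262+0.102·1.16)/(0.262+0.102·0.0963)] = 2.569·ln(0.3803/0.2718) = 0.8627 kmol/m³.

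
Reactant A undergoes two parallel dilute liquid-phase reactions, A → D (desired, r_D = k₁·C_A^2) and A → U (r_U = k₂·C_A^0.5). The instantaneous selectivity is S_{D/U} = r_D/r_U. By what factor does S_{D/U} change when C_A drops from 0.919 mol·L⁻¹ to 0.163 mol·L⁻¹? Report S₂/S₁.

0.0747

S_{D/U} = (k₁/k₂)·C_A^1.5, so S₂/S₁ = (C_{A,2}/C_{A,1})^1.5.
= (0.163/0.919)^1.5 = (0.1774)^1.5 = 0.0747.
Selectivity toward D falls as C_A falls — high-concentration operation is favoured.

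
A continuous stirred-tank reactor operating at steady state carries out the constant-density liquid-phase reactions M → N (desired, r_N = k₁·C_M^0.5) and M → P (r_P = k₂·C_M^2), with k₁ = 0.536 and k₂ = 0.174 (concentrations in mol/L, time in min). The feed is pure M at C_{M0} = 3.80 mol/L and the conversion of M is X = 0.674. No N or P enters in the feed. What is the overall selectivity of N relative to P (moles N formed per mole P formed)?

Exit C_M = C_{M0}(1−X) = 3.80×0.326 = 1.239 mol/L.
A CSTR operates uniformly at the exit composition, giving r_N = 0.5966 and r_P = 0.2670 (each k·C_M^n at C_M = 1.239).
Overall selectivity = C_N/C_P = r_Nτ/(r_Pτ) = r_N/r_P = 2.23.

2.23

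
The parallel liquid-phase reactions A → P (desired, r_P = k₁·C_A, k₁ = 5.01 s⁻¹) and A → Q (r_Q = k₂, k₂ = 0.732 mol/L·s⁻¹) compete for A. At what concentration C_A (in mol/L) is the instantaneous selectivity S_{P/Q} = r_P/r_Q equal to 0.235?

0.0343 mol/L

S_{P/Q} = (k₁/k₂)·C_A ⇒ C_A = S·k₂/k₁.
= 0.235×0.732/5.01 = 0.0343 mol/L.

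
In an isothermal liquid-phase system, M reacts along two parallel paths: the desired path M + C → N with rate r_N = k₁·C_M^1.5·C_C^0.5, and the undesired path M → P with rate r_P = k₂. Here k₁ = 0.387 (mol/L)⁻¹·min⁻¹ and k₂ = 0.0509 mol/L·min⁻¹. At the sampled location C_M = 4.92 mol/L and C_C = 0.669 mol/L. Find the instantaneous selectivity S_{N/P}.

67.9

S_{N/P} = r_N/r_P = (k₁·C_M^1.5·C_C^0.5)/(k₂) = (k₁/k₂)·C_M^1.5·C_C^0.5.
= (0.387×4.920^1.5×0.6690^0.5) / (0.0509) = 3.454/0.05090 = 67.9.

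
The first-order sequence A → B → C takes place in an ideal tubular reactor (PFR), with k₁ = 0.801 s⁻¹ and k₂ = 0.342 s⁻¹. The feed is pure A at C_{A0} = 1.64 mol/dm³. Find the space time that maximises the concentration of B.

1.85 s

Setting dC_B/dτ = 0 gives τ_opt = ln(k₂/k₁)/(k₂−k₁).
= ln(0.342/0.801)/(0.342−0.801) = ln(0.4270)/-0.4590 = -0.8511/-0.4590 = 1.85 s.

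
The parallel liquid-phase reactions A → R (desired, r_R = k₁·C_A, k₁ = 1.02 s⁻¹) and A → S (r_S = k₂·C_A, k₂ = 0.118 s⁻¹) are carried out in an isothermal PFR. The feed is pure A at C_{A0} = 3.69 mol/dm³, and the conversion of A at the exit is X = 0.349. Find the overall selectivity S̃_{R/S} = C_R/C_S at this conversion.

C_A = C_{A0}(1−X) = 2.402 mol/dm³.
Both paths are first order in A, so the instantaneous fraction to R is constant: dC_R/d(−C_A) = k₁/(k₁+k₂) = 0.8963.
C_R = 0.8963·(C_{A0}−C_A) = 0.8963×1.288 = 1.15 mol/dm³.
C_S = (C_{A0}−C_A)−C_R = 0.1335 mol/dm³; S̃_{R/S} = 1.154/0.1335 = 8.64.

8.64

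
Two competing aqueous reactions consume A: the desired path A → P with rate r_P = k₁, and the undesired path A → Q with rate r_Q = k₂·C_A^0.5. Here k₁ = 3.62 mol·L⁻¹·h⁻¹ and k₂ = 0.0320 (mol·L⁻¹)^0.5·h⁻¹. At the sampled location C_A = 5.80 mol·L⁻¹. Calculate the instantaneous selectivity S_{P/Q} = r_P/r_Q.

S_{P/Q} = r_P/r_Q = (k₁)/(k₂·C_A^0.5) = (k₁/k₂)·C_A^-0.5.
= (3.62) / (0.0320×5.800^0.5) = 3.620/0.07707 = 47.0.

47.0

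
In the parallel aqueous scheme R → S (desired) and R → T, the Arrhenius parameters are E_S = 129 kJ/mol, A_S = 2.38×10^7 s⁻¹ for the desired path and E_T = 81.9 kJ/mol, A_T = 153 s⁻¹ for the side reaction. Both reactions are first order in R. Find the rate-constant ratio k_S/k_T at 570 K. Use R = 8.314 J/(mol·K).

With equal orders, S_{S/T} = k_S/k_T = (A_S/A_T)·exp[(E_T−E_S)/(RT)].
(E_T−E_S)/(RT) = (81.9−129)×10³/(8.314×570) = -47100/4739 = -9.939.
k_S/k_T = (2.38×10^7/153)·exp(-9.939) = 1.556×10^5 × 4.826×10^-5 = 7.51.

7.51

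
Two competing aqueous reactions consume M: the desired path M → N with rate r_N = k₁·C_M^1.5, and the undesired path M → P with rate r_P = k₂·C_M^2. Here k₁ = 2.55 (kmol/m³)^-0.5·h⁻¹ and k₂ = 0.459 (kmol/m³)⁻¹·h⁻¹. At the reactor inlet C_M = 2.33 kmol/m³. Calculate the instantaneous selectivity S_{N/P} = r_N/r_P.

3.64

S_{N/P} = r_N/r_P = (k₁·C_M^1.5)/(k₂·C_M^2) = (k₁/k₂)·C_M^-0.5.
= (2.55×2.330^1.5) / (0.459×2.330^2) = 9.069/2.492 = 3.64.
The undesired path is higher order in M, so low C_M (CSTR or dilute feed) favours N.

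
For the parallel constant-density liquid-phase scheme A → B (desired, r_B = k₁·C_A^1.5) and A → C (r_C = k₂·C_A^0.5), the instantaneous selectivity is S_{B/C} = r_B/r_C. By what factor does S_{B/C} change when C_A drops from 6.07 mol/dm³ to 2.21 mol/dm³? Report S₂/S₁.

S_{B/C} = (k₁/k₂)·C_A, so S₂/S₁ = (C_{A,2}/C_{A,1}).
= 2.21/6.07 = 0.364.

0.364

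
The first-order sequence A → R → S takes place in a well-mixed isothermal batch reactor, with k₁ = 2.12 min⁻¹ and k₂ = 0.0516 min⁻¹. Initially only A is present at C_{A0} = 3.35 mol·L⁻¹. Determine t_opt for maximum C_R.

1.80 min

The intermediate peaks when r₁ = r₂, i.e. k₁e^(−k₁t) = k₂e^(−k₂t), giving t_opt = ln(k₂/k₁)/(k₂−k₁).
= ln(0.0516/2.12)/(0.0516−2.12) = ln(0.02434)/-2.068 = -3.716/-2.068 = 1.80 min.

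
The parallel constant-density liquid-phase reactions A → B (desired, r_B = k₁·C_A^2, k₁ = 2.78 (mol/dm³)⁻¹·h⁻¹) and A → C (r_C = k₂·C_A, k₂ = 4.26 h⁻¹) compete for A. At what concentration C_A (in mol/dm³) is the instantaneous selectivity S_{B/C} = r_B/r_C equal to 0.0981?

0.150 mol/dm³

S_{B/C} = (k₁/k₂)·C_A ⇒ C_A = S·k₂/k₁.
= 0.0981×4.26/2.78 = 0.150 mol/dm³.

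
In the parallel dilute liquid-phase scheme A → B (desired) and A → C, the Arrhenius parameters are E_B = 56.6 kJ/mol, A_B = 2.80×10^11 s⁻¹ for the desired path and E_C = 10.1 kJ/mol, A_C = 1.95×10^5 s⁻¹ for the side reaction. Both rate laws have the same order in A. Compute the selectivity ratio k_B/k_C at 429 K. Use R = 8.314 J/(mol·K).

With equal orders, S_{B/C} = k_B/k_C = (A_B/A_C)·exp[(E_C−E_B)/(RT)].
(E_C−E_B)/(RT) = (10.1−56.6)×10³/(8.314×429) = -46500/3567 = -13.04.
k_B/k_C = (2.80×10^11/1.95×10^5)·exp(-13.04) = 1.436×10^6 × 2.178×10^-6 = 3.13.
Since E_B > E_C, raising the temperature improves selectivity toward B.

3.13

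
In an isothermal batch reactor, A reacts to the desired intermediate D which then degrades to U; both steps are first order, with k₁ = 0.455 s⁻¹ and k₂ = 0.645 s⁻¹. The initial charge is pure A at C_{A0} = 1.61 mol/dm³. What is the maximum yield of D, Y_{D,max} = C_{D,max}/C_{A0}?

For a first-order series the maximum intermediate yield is C_{D,max}/C_{A0} = (k₁/k₂)^[k₂/(k₂−k₁)].
= (0.455/0.645)^(0.645/(0.645−0.455)) = (0.7054)^(3.395) = 0.3059.

0.306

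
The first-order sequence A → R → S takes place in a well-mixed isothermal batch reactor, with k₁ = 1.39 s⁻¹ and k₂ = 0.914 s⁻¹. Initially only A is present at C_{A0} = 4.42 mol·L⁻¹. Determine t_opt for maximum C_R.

The intermediate peaks when r₁ = r₂, i.e. k₁e^(−k₁t) = k₂e^(−k₂t), giving t_opt = ln(k₂/k₁)/(k₂−k₁).
= ln(0.914/1.39)/(0.914−1.39) = ln(0.6576)/-0.4760 = -0.4192/-0.4760 = 0.881 s.

0.881 s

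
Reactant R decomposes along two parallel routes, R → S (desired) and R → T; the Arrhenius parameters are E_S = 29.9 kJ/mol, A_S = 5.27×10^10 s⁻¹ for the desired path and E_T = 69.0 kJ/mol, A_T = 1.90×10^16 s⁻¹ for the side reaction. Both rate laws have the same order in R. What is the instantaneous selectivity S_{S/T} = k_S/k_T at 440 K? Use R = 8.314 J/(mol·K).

k_S/k_T = (A_S/A_T)·exp[−(E_S−E_T)/(RT)] = (A_S/A_T)·exp[(E_T−E_S)/(RT)].
(E_T−E_S)/(RT) = (69.0−29.9)×10³/(8.314×440) = 39100/3658 = 10.69.
k_S/k_T = (5.27×10^10/1.90×10^16)·exp(10.69) = 2.774×10^-6 × 43846 = 0.122.

0.122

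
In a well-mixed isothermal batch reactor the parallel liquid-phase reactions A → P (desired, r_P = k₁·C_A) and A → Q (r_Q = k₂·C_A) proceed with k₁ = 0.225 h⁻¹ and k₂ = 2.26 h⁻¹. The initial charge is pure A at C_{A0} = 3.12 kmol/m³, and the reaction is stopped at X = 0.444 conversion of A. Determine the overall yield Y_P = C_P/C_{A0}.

0.0402

C_A = C_{A0}(1−X) = 1.735 kmol/m³.
Both paths are first order in A, so the instantaneous fraction to P is constant: dC_P/d(−C_A) = k₁/(k₁+k₂) = 0.09054.
C_P = 0.09054·(C_{A0}−C_A) = 0.09054×1.385 = 0.125 kmol/m³.
Y_P = C_P/C_{A0} = 0.1254/3.12 = 0.0402.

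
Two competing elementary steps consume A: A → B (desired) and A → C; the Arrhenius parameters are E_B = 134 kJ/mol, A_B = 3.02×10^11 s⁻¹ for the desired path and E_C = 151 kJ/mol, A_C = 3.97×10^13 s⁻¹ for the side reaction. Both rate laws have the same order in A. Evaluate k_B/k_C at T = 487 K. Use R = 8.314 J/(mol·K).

With equal orders, S_{B/C} = k_B/k_C = (A_B/A_C)·exp[(E_C−E_B)/(RT)].
(E_C−E_B)/(RT) = (151−134)×10³/(8.314×487) = 17000/4049 = 4.199.
k_B/k_C = (3.02×10^11/3.97×10^13)·exp(4.199) = 0.007607 × 66.60 = 0.507.
Since E_B < E_C, lowering the temperature improves selectivity toward B.

0.507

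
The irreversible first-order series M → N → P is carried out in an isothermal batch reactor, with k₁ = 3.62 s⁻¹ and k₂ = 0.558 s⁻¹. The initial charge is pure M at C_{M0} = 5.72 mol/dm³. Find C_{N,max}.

4.07 mol/dm³

At the optimum, C_{N,max}/C_{M0} = (k₁/k₂)^[k₂/(k₂−k₁)].
= (3.62/0.558)^(0.558/(0.558−3.62)) = (6.487)^(-0.1822) = 0.7112.
C_{N,max} = 0.7112×5.72 = 4.07 mol/dm³.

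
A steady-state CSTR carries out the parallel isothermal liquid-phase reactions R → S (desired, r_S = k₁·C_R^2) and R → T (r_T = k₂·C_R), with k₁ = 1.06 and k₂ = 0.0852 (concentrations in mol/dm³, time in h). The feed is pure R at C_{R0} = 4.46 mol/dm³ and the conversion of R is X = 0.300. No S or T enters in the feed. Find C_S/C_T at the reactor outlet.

38.8

Exit C_R = C_{R0}(1−X) = 4.46×0.700 = 3.122 mol/dm³.
In a CSTR the entire volume is at exit conditions, so r_S = 1.06×3.122^2 = 10.33 and r_T = 0.0852×3.122 = 0.2660.
Overall selectivity = C_S/C_T = r_Sτ/(r_Tτ) = r_S/r_T = 38.8.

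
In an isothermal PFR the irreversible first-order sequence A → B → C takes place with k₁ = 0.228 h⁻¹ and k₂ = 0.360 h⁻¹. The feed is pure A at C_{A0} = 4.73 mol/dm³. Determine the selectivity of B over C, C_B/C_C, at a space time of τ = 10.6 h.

For first-order series with pure A initially, C_B(τ) = k₁C_{A0}/(k₂−k₁)·(e^(−k₁τ) − e^(−k₂τ)).
e^(−k₁τ) = e^(−0.228×10.6) = e^(−2.417) = 0.08921; e^(−k₂τ) = e^(−3.816) = 0.02202.
C_B = 0.228×4.73/(0.360−0.228) × (0.08921−0.02202) = 8.170×0.06719 = 0.5489 mol/dm³.
C_A = C_{A0}e^(−k₁τ) = 0.4219 mol/dm³, so C_C = C_{A0}−C_A−C_B = 3.759 mol/dm³; C_B/C_C = 0.146.

0.146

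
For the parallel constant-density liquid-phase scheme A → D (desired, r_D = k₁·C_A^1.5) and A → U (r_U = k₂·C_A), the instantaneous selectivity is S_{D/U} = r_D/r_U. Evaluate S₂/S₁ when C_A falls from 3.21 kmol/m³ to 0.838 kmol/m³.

0.511

S_{D/U} = (k₁/k₂)·C_A^0.5, so S₂/S₁ = (C_{A,2}/C_{A,1})^0.5.
= (0.838/3.21)^0.5 = (0.2611)^0.5 = 0.511.
Selectivity toward D falls as C_A falls — high-concentration operation is favoured.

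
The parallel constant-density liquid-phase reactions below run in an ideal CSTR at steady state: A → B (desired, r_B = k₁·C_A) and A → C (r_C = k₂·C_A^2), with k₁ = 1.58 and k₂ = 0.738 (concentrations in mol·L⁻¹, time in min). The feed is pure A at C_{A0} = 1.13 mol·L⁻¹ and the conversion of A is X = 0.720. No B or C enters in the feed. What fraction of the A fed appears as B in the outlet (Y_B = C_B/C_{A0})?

Exit C_A = C_{A0}(1−X) = 1.13×0.280 = 0.3164 mol·L⁻¹.
A CSTR operates uniformly at the exit composition, giving r_B = 0.4999 and r_C = 0.07388 (each k·C_A^n at C_A = 0.3164).
Fraction of consumed A going to B: r_B/(r_B+r_C) = 0.8712.
C_B = 0.8712·C_{A0}·X = 0.8712×1.13×0.720 = 0.709 mol·L⁻¹; Y_B = C_B/C_{A0} = 0.627.

0.627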